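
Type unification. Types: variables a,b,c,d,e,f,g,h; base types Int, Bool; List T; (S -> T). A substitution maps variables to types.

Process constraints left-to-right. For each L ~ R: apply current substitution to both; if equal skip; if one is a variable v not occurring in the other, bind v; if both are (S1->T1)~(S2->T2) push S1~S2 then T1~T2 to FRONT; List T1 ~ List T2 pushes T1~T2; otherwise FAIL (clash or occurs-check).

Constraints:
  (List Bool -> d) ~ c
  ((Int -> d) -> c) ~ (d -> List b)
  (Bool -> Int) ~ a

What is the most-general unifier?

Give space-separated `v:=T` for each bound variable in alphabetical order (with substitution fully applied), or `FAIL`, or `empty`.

Answer: FAIL

Derivation:
step 1: unify (List Bool -> d) ~ c  [subst: {-} | 2 pending]
  bind c := (List Bool -> d)
step 2: unify ((Int -> d) -> (List Bool -> d)) ~ (d -> List b)  [subst: {c:=(List Bool -> d)} | 1 pending]
  -> decompose arrow: push (Int -> d)~d, (List Bool -> d)~List b
step 3: unify (Int -> d) ~ d  [subst: {c:=(List Bool -> d)} | 2 pending]
  occurs-check fail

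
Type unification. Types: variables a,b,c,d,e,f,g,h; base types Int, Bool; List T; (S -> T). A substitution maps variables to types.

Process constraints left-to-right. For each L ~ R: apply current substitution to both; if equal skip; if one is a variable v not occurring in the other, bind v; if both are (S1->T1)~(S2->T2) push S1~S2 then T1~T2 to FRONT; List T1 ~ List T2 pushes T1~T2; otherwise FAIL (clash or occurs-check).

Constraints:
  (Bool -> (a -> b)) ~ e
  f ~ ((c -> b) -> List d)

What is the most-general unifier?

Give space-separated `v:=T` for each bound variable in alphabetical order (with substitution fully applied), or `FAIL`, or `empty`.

step 1: unify (Bool -> (a -> b)) ~ e  [subst: {-} | 1 pending]
  bind e := (Bool -> (a -> b))
step 2: unify f ~ ((c -> b) -> List d)  [subst: {e:=(Bool -> (a -> b))} | 0 pending]
  bind f := ((c -> b) -> List d)

Answer: e:=(Bool -> (a -> b)) f:=((c -> b) -> List d)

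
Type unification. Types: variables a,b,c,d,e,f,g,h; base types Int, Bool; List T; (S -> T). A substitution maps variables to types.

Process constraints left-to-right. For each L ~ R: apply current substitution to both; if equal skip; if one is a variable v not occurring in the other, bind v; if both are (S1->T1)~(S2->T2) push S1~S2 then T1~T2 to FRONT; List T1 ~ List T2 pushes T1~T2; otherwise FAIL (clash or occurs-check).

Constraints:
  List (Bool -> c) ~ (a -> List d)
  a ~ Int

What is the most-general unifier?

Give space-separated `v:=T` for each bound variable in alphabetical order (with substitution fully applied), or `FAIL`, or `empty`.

step 1: unify List (Bool -> c) ~ (a -> List d)  [subst: {-} | 1 pending]
  clash: List (Bool -> c) vs (a -> List d)

Answer: FAIL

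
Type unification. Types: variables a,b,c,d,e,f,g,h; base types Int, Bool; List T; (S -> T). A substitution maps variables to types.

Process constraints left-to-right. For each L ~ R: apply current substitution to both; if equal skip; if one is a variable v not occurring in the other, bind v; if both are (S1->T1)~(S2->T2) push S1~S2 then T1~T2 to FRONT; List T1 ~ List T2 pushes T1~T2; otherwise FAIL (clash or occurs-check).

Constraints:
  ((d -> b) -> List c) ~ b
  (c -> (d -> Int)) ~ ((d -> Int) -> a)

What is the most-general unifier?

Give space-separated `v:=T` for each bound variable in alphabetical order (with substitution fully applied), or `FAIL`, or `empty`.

step 1: unify ((d -> b) -> List c) ~ b  [subst: {-} | 1 pending]
  occurs-check fail

Answer: FAIL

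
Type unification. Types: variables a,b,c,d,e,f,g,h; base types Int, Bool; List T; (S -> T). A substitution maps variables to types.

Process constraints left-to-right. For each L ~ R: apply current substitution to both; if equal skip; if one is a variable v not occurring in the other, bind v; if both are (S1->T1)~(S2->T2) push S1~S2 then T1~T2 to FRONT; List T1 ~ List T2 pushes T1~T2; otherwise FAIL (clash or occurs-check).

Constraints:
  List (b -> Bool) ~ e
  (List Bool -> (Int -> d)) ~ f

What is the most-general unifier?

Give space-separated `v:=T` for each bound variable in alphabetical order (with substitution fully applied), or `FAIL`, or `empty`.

Answer: e:=List (b -> Bool) f:=(List Bool -> (Int -> d))

Derivation:
step 1: unify List (b -> Bool) ~ e  [subst: {-} | 1 pending]
  bind e := List (b -> Bool)
step 2: unify (List Bool -> (Int -> d)) ~ f  [subst: {e:=List (b -> Bool)} | 0 pending]
  bind f := (List Bool -> (Int -> d))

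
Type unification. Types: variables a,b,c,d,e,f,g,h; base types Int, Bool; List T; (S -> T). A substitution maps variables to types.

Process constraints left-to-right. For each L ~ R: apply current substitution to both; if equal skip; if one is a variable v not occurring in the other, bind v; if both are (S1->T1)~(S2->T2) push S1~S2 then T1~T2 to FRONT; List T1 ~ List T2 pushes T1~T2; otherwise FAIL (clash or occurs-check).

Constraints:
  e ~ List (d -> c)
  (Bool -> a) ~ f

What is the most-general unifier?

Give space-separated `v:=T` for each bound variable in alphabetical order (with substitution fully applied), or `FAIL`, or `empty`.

Answer: e:=List (d -> c) f:=(Bool -> a)

Derivation:
step 1: unify e ~ List (d -> c)  [subst: {-} | 1 pending]
  bind e := List (d -> c)
step 2: unify (Bool -> a) ~ f  [subst: {e:=List (d -> c)} | 0 pending]
  bind f := (Bool -> a)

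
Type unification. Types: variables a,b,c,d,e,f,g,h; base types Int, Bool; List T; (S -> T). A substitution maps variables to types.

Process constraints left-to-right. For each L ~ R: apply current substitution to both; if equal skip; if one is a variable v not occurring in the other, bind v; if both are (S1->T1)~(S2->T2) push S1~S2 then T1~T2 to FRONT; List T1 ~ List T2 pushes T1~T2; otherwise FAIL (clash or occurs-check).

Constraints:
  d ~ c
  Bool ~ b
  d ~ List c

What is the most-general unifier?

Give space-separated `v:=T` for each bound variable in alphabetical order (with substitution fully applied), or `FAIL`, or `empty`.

step 1: unify d ~ c  [subst: {-} | 2 pending]
  bind d := c
step 2: unify Bool ~ b  [subst: {d:=c} | 1 pending]
  bind b := Bool
step 3: unify c ~ List c  [subst: {d:=c, b:=Bool} | 0 pending]
  occurs-check fail: c in List c

Answer: FAIL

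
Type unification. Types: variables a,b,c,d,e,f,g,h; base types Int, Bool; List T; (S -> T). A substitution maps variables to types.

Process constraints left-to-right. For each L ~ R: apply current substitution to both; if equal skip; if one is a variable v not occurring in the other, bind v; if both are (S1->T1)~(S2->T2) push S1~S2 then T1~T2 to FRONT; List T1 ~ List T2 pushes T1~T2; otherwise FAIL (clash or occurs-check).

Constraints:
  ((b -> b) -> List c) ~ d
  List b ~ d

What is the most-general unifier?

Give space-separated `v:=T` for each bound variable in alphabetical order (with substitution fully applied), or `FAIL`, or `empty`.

Answer: FAIL

Derivation:
step 1: unify ((b -> b) -> List c) ~ d  [subst: {-} | 1 pending]
  bind d := ((b -> b) -> List c)
step 2: unify List b ~ ((b -> b) -> List c)  [subst: {d:=((b -> b) -> List c)} | 0 pending]
  clash: List b vs ((b -> b) -> List c)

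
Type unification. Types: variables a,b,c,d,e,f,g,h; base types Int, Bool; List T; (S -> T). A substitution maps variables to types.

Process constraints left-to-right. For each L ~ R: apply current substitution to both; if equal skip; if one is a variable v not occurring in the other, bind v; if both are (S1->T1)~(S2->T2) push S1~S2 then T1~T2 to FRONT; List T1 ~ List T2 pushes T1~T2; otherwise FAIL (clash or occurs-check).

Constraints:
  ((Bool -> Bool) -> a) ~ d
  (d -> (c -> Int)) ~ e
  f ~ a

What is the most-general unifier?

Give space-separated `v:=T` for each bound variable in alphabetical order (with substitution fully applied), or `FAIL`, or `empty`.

Answer: d:=((Bool -> Bool) -> a) e:=(((Bool -> Bool) -> a) -> (c -> Int)) f:=a

Derivation:
step 1: unify ((Bool -> Bool) -> a) ~ d  [subst: {-} | 2 pending]
  bind d := ((Bool -> Bool) -> a)
step 2: unify (((Bool -> Bool) -> a) -> (c -> Int)) ~ e  [subst: {d:=((Bool -> Bool) -> a)} | 1 pending]
  bind e := (((Bool -> Bool) -> a) -> (c -> Int))
step 3: unify f ~ a  [subst: {d:=((Bool -> Bool) -> a), e:=(((Bool -> Bool) -> a) -> (c -> Int))} | 0 pending]
  bind f := a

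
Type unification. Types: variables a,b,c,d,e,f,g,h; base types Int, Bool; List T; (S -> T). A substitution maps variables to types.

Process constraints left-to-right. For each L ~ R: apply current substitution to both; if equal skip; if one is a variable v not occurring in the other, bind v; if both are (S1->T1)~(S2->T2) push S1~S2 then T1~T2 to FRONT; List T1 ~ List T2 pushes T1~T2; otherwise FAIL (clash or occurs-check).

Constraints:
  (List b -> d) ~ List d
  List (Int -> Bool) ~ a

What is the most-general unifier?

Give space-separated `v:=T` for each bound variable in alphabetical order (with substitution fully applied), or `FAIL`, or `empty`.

Answer: FAIL

Derivation:
step 1: unify (List b -> d) ~ List d  [subst: {-} | 1 pending]
  clash: (List b -> d) vs List d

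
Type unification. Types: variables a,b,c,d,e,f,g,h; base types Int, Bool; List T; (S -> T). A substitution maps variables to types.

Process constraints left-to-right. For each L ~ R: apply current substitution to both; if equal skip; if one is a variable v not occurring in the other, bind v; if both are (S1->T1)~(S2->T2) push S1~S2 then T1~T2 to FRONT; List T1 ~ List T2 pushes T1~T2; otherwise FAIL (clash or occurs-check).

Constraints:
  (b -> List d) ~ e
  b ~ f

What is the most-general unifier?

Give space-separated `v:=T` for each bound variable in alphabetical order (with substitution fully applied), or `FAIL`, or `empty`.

step 1: unify (b -> List d) ~ e  [subst: {-} | 1 pending]
  bind e := (b -> List d)
step 2: unify b ~ f  [subst: {e:=(b -> List d)} | 0 pending]
  bind b := f

Answer: b:=f e:=(f -> List d)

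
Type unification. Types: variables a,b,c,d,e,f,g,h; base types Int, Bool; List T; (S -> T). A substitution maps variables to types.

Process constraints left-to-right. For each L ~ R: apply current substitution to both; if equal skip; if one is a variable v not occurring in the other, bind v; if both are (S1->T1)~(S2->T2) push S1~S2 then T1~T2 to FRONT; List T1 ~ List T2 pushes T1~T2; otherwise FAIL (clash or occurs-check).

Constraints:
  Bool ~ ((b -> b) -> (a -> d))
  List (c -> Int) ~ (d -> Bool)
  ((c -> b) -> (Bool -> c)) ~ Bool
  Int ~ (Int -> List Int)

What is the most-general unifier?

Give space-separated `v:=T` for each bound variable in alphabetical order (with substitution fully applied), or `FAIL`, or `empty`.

Answer: FAIL

Derivation:
step 1: unify Bool ~ ((b -> b) -> (a -> d))  [subst: {-} | 3 pending]
  clash: Bool vs ((b -> b) -> (a -> d))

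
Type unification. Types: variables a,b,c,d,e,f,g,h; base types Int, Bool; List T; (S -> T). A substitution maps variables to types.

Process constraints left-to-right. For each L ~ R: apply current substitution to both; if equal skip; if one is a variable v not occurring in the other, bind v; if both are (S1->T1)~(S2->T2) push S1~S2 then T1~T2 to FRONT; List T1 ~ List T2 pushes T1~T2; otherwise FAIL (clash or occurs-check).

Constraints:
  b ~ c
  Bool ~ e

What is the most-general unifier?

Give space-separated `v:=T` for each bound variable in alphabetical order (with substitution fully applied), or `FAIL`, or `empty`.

Answer: b:=c e:=Bool

Derivation:
step 1: unify b ~ c  [subst: {-} | 1 pending]
  bind b := c
step 2: unify Bool ~ e  [subst: {b:=c} | 0 pending]
  bind e := Bool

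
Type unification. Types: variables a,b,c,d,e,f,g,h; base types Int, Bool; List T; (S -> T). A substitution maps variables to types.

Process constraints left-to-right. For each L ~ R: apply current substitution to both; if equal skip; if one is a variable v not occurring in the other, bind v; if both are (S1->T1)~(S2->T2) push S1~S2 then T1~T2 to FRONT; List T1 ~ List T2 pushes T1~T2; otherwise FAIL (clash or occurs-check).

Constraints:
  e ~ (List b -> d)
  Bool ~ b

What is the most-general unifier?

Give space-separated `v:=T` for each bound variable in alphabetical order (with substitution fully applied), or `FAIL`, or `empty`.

Answer: b:=Bool e:=(List Bool -> d)

Derivation:
step 1: unify e ~ (List b -> d)  [subst: {-} | 1 pending]
  bind e := (List b -> d)
step 2: unify Bool ~ b  [subst: {e:=(List b -> d)} | 0 pending]
  bind b := Bool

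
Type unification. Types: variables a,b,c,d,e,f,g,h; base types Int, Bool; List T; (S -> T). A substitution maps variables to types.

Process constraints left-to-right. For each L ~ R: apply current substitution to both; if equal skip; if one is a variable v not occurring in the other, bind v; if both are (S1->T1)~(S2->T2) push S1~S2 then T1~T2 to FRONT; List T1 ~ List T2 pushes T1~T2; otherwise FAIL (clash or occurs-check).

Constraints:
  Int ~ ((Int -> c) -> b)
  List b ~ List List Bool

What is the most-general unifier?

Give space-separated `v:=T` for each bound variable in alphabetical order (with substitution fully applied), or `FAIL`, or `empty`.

Answer: FAIL

Derivation:
step 1: unify Int ~ ((Int -> c) -> b)  [subst: {-} | 1 pending]
  clash: Int vs ((Int -> c) -> b)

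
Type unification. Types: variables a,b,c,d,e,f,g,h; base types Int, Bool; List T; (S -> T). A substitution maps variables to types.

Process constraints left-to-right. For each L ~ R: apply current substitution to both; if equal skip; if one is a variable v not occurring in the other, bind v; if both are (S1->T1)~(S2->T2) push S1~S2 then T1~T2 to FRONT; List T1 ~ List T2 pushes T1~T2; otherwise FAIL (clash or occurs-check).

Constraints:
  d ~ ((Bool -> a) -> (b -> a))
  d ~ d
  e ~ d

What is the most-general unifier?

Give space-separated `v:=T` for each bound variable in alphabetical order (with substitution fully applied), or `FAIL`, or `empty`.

Answer: d:=((Bool -> a) -> (b -> a)) e:=((Bool -> a) -> (b -> a))

Derivation:
step 1: unify d ~ ((Bool -> a) -> (b -> a))  [subst: {-} | 2 pending]
  bind d := ((Bool -> a) -> (b -> a))
step 2: unify ((Bool -> a) -> (b -> a)) ~ ((Bool -> a) -> (b -> a))  [subst: {d:=((Bool -> a) -> (b -> a))} | 1 pending]
  -> identical, skip
step 3: unify e ~ ((Bool -> a) -> (b -> a))  [subst: {d:=((Bool -> a) -> (b -> a))} | 0 pending]
  bind e := ((Bool -> a) -> (b -> a))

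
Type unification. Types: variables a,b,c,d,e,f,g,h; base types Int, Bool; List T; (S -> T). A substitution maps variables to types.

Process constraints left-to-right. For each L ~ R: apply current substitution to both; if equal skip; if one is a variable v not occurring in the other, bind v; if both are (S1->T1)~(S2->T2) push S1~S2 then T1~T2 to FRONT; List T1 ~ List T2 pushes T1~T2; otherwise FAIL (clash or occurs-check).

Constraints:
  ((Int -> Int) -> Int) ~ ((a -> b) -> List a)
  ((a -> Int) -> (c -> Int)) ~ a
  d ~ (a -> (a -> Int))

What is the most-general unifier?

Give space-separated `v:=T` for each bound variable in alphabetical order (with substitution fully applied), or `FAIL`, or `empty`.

step 1: unify ((Int -> Int) -> Int) ~ ((a -> b) -> List a)  [subst: {-} | 2 pending]
  -> decompose arrow: push (Int -> Int)~(a -> b), Int~List a
step 2: unify (Int -> Int) ~ (a -> b)  [subst: {-} | 3 pending]
  -> decompose arrow: push Int~a, Int~b
step 3: unify Int ~ a  [subst: {-} | 4 pending]
  bind a := Int
step 4: unify Int ~ b  [subst: {a:=Int} | 3 pending]
  bind b := Int
step 5: unify Int ~ List Int  [subst: {a:=Int, b:=Int} | 2 pending]
  clash: Int vs List Int

Answer: FAIL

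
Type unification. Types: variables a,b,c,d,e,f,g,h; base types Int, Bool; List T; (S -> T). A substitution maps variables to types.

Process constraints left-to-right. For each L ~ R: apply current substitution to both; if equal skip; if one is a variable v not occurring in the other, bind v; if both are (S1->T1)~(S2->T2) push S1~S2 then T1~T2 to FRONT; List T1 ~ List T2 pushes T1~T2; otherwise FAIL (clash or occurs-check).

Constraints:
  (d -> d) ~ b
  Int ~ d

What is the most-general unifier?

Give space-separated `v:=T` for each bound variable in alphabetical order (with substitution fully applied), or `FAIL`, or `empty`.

Answer: b:=(Int -> Int) d:=Int

Derivation:
step 1: unify (d -> d) ~ b  [subst: {-} | 1 pending]
  bind b := (d -> d)
step 2: unify Int ~ d  [subst: {b:=(d -> d)} | 0 pending]
  bind d := Int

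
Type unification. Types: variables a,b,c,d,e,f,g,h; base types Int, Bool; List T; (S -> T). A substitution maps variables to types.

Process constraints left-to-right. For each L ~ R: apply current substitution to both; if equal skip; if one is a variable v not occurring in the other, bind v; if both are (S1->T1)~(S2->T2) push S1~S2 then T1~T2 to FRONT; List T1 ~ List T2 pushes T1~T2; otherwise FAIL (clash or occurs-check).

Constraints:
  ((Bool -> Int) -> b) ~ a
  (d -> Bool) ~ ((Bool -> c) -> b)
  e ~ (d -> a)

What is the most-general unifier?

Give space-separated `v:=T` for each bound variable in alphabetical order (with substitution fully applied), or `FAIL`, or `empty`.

step 1: unify ((Bool -> Int) -> b) ~ a  [subst: {-} | 2 pending]
  bind a := ((Bool -> Int) -> b)
step 2: unify (d -> Bool) ~ ((Bool -> c) -> b)  [subst: {a:=((Bool -> Int) -> b)} | 1 pending]
  -> decompose arrow: push d~(Bool -> c), Bool~b
step 3: unify d ~ (Bool -> c)  [subst: {a:=((Bool -> Int) -> b)} | 2 pending]
  bind d := (Bool -> c)
step 4: unify Bool ~ b  [subst: {a:=((Bool -> Int) -> b), d:=(Bool -> c)} | 1 pending]
  bind b := Bool
step 5: unify e ~ ((Bool -> c) -> ((Bool -> Int) -> Bool))  [subst: {a:=((Bool -> Int) -> b), d:=(Bool -> c), b:=Bool} | 0 pending]
  bind e := ((Bool -> c) -> ((Bool -> Int) -> Bool))

Answer: a:=((Bool -> Int) -> Bool) b:=Bool d:=(Bool -> c) e:=((Bool -> c) -> ((Bool -> Int) -> Bool))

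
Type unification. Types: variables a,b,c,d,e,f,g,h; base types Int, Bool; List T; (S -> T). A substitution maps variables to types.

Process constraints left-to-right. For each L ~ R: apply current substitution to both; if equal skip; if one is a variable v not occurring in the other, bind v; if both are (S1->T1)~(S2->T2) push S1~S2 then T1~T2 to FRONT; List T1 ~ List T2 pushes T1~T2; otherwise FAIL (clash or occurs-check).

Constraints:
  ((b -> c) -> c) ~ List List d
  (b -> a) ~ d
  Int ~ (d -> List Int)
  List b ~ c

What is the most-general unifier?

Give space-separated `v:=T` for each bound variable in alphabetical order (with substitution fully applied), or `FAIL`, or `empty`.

step 1: unify ((b -> c) -> c) ~ List List d  [subst: {-} | 3 pending]
  clash: ((b -> c) -> c) vs List List d

Answer: FAIL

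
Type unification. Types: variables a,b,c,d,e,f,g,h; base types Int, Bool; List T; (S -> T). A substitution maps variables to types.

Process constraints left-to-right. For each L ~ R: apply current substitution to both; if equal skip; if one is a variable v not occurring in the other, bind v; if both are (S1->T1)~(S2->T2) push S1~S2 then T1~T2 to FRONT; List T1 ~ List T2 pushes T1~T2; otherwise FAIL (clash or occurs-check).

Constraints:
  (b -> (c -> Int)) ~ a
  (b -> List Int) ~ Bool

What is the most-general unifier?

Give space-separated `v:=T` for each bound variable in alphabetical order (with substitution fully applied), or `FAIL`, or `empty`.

step 1: unify (b -> (c -> Int)) ~ a  [subst: {-} | 1 pending]
  bind a := (b -> (c -> Int))
step 2: unify (b -> List Int) ~ Bool  [subst: {a:=(b -> (c -> Int))} | 0 pending]
  clash: (b -> List Int) vs Bool

Answer: FAIL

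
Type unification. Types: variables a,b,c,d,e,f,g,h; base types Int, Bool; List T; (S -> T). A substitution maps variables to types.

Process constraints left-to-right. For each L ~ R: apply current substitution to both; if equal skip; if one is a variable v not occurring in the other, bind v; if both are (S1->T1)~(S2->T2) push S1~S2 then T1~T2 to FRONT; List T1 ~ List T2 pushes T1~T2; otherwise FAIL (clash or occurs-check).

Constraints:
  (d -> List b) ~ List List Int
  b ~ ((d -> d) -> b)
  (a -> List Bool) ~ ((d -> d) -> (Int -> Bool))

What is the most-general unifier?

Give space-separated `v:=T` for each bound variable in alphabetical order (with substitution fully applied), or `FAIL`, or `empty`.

Answer: FAIL

Derivation:
step 1: unify (d -> List b) ~ List List Int  [subst: {-} | 2 pending]
  clash: (d -> List b) vs List List Int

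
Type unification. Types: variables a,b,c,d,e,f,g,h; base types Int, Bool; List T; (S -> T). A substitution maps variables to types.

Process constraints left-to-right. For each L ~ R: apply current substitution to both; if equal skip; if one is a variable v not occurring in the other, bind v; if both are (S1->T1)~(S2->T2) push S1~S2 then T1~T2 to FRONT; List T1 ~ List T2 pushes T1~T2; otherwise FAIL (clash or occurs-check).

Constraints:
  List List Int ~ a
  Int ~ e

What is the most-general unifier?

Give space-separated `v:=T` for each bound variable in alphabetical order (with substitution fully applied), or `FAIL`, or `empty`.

Answer: a:=List List Int e:=Int

Derivation:
step 1: unify List List Int ~ a  [subst: {-} | 1 pending]
  bind a := List List Int
step 2: unify Int ~ e  [subst: {a:=List List Int} | 0 pending]
  bind e := Int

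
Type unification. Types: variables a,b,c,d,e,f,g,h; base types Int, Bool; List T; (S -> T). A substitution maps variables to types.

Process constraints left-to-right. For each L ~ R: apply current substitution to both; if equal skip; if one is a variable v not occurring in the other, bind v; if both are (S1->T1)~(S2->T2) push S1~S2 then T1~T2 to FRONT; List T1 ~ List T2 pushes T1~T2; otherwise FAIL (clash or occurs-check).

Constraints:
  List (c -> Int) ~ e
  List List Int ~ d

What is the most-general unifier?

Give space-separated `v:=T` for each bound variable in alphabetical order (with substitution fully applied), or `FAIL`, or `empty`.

Answer: d:=List List Int e:=List (c -> Int)

Derivation:
step 1: unify List (c -> Int) ~ e  [subst: {-} | 1 pending]
  bind e := List (c -> Int)
step 2: unify List List Int ~ d  [subst: {e:=List (c -> Int)} | 0 pending]
  bind d := List List Int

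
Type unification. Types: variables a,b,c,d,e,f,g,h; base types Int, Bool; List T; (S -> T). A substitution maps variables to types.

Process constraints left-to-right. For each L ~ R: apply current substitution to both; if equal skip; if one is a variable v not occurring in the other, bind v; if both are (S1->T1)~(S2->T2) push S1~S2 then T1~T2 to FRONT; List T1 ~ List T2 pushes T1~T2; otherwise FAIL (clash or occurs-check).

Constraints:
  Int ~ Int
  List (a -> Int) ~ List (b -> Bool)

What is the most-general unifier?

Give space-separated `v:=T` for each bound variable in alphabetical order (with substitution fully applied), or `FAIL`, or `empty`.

Answer: FAIL

Derivation:
step 1: unify Int ~ Int  [subst: {-} | 1 pending]
  -> identical, skip
step 2: unify List (a -> Int) ~ List (b -> Bool)  [subst: {-} | 0 pending]
  -> decompose List: push (a -> Int)~(b -> Bool)
step 3: unify (a -> Int) ~ (b -> Bool)  [subst: {-} | 0 pending]
  -> decompose arrow: push a~b, Int~Bool
step 4: unify a ~ b  [subst: {-} | 1 pending]
  bind a := b
step 5: unify Int ~ Bool  [subst: {a:=b} | 0 pending]
  clash: Int vs Bool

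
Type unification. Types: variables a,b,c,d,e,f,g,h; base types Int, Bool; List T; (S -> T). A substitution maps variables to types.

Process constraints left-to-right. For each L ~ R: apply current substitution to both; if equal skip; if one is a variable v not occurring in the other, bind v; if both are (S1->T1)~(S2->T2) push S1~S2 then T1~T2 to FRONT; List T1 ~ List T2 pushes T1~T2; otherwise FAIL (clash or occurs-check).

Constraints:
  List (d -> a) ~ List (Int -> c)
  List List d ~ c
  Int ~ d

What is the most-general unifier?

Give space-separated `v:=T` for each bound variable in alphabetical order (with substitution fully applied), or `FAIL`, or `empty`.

Answer: a:=List List Int c:=List List Int d:=Int

Derivation:
step 1: unify List (d -> a) ~ List (Int -> c)  [subst: {-} | 2 pending]
  -> decompose List: push (d -> a)~(Int -> c)
step 2: unify (d -> a) ~ (Int -> c)  [subst: {-} | 2 pending]
  -> decompose arrow: push d~Int, a~c
step 3: unify d ~ Int  [subst: {-} | 3 pending]
  bind d := Int
step 4: unify a ~ c  [subst: {d:=Int} | 2 pending]
  bind a := c
step 5: unify List List Int ~ c  [subst: {d:=Int, a:=c} | 1 pending]
  bind c := List List Int
step 6: unify Int ~ Int  [subst: {d:=Int, a:=c, c:=List List Int} | 0 pending]
  -> identical, skip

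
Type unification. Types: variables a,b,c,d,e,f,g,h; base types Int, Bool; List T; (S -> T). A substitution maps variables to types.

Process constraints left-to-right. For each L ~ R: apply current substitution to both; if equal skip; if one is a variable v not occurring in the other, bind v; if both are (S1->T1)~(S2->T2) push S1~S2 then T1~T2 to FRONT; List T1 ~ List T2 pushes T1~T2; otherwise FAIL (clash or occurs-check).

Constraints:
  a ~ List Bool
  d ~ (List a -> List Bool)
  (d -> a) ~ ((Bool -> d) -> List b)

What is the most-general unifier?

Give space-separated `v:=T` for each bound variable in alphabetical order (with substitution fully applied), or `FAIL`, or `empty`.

Answer: FAIL

Derivation:
step 1: unify a ~ List Bool  [subst: {-} | 2 pending]
  bind a := List Bool
step 2: unify d ~ (List List Bool -> List Bool)  [subst: {a:=List Bool} | 1 pending]
  bind d := (List List Bool -> List Bool)
step 3: unify ((List List Bool -> List Bool) -> List Bool) ~ ((Bool -> (List List Bool -> List Bool)) -> List b)  [subst: {a:=List Bool, d:=(List List Bool -> List Bool)} | 0 pending]
  -> decompose arrow: push (List List Bool -> List Bool)~(Bool -> (List List Bool -> List Bool)), List Bool~List b
step 4: unify (List List Bool -> List Bool) ~ (Bool -> (List List Bool -> List Bool))  [subst: {a:=List Bool, d:=(List List Bool -> List Bool)} | 1 pending]
  -> decompose arrow: push List List Bool~Bool, List Bool~(List List Bool -> List Bool)
step 5: unify List List Bool ~ Bool  [subst: {a:=List Bool, d:=(List List Bool -> List Bool)} | 2 pending]
  clash: List List Bool vs Bool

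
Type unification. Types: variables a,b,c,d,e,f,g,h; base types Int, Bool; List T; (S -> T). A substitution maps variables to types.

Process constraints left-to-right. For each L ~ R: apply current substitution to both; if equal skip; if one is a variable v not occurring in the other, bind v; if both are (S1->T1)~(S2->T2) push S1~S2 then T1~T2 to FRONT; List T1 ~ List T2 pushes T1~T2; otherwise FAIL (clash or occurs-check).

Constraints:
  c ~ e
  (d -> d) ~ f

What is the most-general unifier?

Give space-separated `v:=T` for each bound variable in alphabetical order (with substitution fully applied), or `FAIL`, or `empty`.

step 1: unify c ~ e  [subst: {-} | 1 pending]
  bind c := e
step 2: unify (d -> d) ~ f  [subst: {c:=e} | 0 pending]
  bind f := (d -> d)

Answer: c:=e f:=(d -> d)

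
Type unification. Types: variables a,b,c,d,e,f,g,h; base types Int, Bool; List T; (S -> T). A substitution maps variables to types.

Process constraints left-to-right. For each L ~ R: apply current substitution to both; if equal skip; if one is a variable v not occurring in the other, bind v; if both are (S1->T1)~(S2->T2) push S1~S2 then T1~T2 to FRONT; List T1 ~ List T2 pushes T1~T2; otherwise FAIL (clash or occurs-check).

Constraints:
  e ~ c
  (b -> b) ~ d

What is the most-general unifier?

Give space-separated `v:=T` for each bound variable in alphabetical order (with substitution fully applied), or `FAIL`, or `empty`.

Answer: d:=(b -> b) e:=c

Derivation:
step 1: unify e ~ c  [subst: {-} | 1 pending]
  bind e := c
step 2: unify (b -> b) ~ d  [subst: {e:=c} | 0 pending]
  bind d := (b -> b)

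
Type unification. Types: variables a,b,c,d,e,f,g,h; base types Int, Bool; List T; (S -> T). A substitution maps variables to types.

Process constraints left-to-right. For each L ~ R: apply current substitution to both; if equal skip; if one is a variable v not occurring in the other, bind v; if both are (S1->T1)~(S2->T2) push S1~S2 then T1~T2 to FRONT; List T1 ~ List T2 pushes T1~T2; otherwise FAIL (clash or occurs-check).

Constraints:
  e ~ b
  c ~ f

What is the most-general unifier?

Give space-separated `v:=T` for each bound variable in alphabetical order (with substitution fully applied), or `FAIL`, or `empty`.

step 1: unify e ~ b  [subst: {-} | 1 pending]
  bind e := b
step 2: unify c ~ f  [subst: {e:=b} | 0 pending]
  bind c := f

Answer: c:=f e:=b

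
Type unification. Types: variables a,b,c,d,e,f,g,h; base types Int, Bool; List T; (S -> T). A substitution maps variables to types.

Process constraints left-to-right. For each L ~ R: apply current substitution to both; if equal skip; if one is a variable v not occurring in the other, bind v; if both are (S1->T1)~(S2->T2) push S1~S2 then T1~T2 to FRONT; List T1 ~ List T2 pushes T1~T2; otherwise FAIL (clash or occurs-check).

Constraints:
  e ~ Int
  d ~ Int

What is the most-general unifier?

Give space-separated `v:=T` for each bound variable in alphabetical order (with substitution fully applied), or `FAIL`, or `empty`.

Answer: d:=Int e:=Int

Derivation:
step 1: unify e ~ Int  [subst: {-} | 1 pending]
  bind e := Int
step 2: unify d ~ Int  [subst: {e:=Int} | 0 pending]
  bind d := Int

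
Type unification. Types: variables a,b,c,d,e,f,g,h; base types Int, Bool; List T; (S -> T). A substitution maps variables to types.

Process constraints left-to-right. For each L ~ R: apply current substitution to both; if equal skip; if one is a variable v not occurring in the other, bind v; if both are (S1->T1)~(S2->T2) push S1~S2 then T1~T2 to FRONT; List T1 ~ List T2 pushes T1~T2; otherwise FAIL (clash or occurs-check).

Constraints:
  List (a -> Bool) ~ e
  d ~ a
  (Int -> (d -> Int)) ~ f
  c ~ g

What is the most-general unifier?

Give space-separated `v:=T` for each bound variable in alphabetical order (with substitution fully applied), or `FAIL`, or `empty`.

Answer: c:=g d:=a e:=List (a -> Bool) f:=(Int -> (a -> Int))

Derivation:
step 1: unify List (a -> Bool) ~ e  [subst: {-} | 3 pending]
  bind e := List (a -> Bool)
step 2: unify d ~ a  [subst: {e:=List (a -> Bool)} | 2 pending]
  bind d := a
step 3: unify (Int -> (a -> Int)) ~ f  [subst: {e:=List (a -> Bool), d:=a} | 1 pending]
  bind f := (Int -> (a -> Int))
step 4: unify c ~ g  [subst: {e:=List (a -> Bool), d:=a, f:=(Int -> (a -> Int))} | 0 pending]
  bind c := g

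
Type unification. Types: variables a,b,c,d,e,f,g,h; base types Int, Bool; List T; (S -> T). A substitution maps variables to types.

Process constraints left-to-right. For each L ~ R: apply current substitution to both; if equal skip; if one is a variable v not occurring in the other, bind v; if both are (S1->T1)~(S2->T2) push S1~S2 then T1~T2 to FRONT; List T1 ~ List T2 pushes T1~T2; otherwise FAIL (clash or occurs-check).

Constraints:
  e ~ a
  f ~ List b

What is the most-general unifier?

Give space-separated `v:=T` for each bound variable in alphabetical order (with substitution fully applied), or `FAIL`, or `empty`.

step 1: unify e ~ a  [subst: {-} | 1 pending]
  bind e := a
step 2: unify f ~ List b  [subst: {e:=a} | 0 pending]
  bind f := List b

Answer: e:=a f:=List b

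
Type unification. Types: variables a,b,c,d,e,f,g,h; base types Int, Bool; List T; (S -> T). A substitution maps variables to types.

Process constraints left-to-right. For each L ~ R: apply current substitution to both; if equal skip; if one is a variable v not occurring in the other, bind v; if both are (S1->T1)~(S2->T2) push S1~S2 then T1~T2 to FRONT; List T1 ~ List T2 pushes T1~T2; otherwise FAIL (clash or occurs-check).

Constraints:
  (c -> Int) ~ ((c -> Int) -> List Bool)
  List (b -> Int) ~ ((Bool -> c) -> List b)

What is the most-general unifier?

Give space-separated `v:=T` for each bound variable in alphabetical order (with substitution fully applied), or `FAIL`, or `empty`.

step 1: unify (c -> Int) ~ ((c -> Int) -> List Bool)  [subst: {-} | 1 pending]
  -> decompose arrow: push c~(c -> Int), Int~List Bool
step 2: unify c ~ (c -> Int)  [subst: {-} | 2 pending]
  occurs-check fail: c in (c -> Int)

Answer: FAIL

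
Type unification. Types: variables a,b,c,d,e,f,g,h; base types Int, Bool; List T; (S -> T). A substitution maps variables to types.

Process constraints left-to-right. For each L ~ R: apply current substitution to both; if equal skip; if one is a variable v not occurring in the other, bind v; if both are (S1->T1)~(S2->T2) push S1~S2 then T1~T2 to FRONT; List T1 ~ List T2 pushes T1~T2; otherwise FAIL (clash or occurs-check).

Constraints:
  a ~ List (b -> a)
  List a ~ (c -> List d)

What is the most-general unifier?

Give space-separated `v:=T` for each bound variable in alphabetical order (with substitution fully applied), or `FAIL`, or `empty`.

step 1: unify a ~ List (b -> a)  [subst: {-} | 1 pending]
  occurs-check fail: a in List (b -> a)

Answer: FAIL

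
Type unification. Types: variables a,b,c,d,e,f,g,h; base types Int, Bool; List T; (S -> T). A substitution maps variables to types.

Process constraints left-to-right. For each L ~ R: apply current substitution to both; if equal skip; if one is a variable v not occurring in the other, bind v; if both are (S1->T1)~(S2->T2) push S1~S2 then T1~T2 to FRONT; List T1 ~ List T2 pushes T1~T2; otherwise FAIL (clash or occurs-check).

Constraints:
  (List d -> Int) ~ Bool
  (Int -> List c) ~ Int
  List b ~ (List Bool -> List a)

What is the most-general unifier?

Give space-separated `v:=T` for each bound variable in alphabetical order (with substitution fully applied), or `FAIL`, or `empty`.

step 1: unify (List d -> Int) ~ Bool  [subst: {-} | 2 pending]
  clash: (List d -> Int) vs Bool

Answer: FAIL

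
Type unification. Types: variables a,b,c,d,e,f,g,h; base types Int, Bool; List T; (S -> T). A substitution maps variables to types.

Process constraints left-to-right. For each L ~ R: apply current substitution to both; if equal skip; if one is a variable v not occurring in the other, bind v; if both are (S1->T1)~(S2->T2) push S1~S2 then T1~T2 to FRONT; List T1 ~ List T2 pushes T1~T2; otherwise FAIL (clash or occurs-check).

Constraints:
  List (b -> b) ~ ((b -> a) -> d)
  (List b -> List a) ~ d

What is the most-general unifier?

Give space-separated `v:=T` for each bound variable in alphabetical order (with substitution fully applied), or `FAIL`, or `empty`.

step 1: unify List (b -> b) ~ ((b -> a) -> d)  [subst: {-} | 1 pending]
  clash: List (b -> b) vs ((b -> a) -> d)

Answer: FAIL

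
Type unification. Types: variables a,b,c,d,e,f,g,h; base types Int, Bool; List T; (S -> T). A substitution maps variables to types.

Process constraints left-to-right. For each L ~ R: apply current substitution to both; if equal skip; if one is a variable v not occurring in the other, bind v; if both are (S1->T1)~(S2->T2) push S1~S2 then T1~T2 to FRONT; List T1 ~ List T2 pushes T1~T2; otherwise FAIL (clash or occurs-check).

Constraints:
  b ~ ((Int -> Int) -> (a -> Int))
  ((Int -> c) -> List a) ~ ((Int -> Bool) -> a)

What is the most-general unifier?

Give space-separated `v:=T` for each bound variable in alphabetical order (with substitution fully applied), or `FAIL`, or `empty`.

step 1: unify b ~ ((Int -> Int) -> (a -> Int))  [subst: {-} | 1 pending]
  bind b := ((Int -> Int) -> (a -> Int))
step 2: unify ((Int -> c) -> List a) ~ ((Int -> Bool) -> a)  [subst: {b:=((Int -> Int) -> (a -> Int))} | 0 pending]
  -> decompose arrow: push (Int -> c)~(Int -> Bool), List a~a
step 3: unify (Int -> c) ~ (Int -> Bool)  [subst: {b:=((Int -> Int) -> (a -> Int))} | 1 pending]
  -> decompose arrow: push Int~Int, c~Bool
step 4: unify Int ~ Int  [subst: {b:=((Int -> Int) -> (a -> Int))} | 2 pending]
  -> identical, skip
step 5: unify c ~ Bool  [subst: {b:=((Int -> Int) -> (a -> Int))} | 1 pending]
  bind c := Bool
step 6: unify List a ~ a  [subst: {b:=((Int -> Int) -> (a -> Int)), c:=Bool} | 0 pending]
  occurs-check fail

Answer: FAIL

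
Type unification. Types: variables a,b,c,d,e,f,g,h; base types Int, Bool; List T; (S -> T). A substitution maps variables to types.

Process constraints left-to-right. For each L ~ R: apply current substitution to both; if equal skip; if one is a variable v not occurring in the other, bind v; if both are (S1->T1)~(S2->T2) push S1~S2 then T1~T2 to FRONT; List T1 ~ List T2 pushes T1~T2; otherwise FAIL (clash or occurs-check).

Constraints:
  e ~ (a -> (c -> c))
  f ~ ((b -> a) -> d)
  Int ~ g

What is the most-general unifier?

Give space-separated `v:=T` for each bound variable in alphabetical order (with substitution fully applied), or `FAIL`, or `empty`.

Answer: e:=(a -> (c -> c)) f:=((b -> a) -> d) g:=Int

Derivation:
step 1: unify e ~ (a -> (c -> c))  [subst: {-} | 2 pending]
  bind e := (a -> (c -> c))
step 2: unify f ~ ((b -> a) -> d)  [subst: {e:=(a -> (c -> c))} | 1 pending]
  bind f := ((b -> a) -> d)
step 3: unify Int ~ g  [subst: {e:=(a -> (c -> c)), f:=((b -> a) -> d)} | 0 pending]
  bind g := Int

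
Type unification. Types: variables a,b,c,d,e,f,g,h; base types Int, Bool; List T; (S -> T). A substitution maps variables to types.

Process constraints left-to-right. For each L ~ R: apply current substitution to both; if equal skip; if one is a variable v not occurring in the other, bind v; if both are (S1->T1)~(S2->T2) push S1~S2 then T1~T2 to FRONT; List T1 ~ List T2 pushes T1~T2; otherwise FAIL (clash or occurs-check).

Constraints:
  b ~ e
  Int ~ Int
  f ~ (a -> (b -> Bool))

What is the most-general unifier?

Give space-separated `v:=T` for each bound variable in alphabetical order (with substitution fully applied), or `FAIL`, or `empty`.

Answer: b:=e f:=(a -> (e -> Bool))

Derivation:
step 1: unify b ~ e  [subst: {-} | 2 pending]
  bind b := e
step 2: unify Int ~ Int  [subst: {b:=e} | 1 pending]
  -> identical, skip
step 3: unify f ~ (a -> (e -> Bool))  [subst: {b:=e} | 0 pending]
  bind f := (a -> (e -> Bool))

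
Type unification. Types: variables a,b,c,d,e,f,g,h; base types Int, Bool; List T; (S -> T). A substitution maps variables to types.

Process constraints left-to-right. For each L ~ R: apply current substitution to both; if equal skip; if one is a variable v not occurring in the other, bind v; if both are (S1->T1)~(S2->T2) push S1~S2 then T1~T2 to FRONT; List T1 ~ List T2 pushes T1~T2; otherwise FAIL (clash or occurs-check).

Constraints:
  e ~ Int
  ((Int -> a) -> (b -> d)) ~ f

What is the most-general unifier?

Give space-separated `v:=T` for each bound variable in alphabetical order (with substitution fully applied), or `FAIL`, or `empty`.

step 1: unify e ~ Int  [subst: {-} | 1 pending]
  bind e := Int
step 2: unify ((Int -> a) -> (b -> d)) ~ f  [subst: {e:=Int} | 0 pending]
  bind f := ((Int -> a) -> (b -> d))

Answer: e:=Int f:=((Int -> a) -> (b -> d))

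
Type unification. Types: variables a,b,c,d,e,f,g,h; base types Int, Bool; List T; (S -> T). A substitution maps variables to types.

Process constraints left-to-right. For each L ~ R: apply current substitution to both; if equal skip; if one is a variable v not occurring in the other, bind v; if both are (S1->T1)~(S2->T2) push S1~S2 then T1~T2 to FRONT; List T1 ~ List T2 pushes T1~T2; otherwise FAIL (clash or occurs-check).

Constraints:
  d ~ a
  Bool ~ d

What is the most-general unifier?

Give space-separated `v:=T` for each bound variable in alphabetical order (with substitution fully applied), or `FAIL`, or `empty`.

step 1: unify d ~ a  [subst: {-} | 1 pending]
  bind d := a
step 2: unify Bool ~ a  [subst: {d:=a} | 0 pending]
  bind a := Bool

Answer: a:=Bool d:=Bool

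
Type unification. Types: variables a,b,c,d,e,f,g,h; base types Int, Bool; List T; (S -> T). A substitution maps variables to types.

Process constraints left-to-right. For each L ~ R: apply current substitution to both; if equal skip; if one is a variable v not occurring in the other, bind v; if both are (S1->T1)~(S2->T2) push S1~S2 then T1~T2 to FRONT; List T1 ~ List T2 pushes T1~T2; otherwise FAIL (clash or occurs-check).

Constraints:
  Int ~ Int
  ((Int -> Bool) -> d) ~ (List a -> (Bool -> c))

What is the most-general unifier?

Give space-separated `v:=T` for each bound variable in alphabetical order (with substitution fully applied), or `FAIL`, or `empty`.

step 1: unify Int ~ Int  [subst: {-} | 1 pending]
  -> identical, skip
step 2: unify ((Int -> Bool) -> d) ~ (List a -> (Bool -> c))  [subst: {-} | 0 pending]
  -> decompose arrow: push (Int -> Bool)~List a, d~(Bool -> c)
step 3: unify (Int -> Bool) ~ List a  [subst: {-} | 1 pending]
  clash: (Int -> Bool) vs List a

Answer: FAIL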